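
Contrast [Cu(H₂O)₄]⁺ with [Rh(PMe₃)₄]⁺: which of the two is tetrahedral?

[Cu(H₂O)₄]⁺

For [Cu(H₂O)₄]⁺: Water is neutral; balancing the +1 overall charge requires Cu(I). Copper is a group-11 element; Cu(I) is therefore d¹⁰. A d¹⁰ ion has no crystal-field stabilisation preference between square planar and tetrahedral, so four ligands adopt the sterically favoured tetrahedral geometry. → tetrahedral.
For [Rh(PMe₃)₄]⁺: Trimethylphosphine is neutral; balancing the +1 overall charge requires Rh(I). Group 9 minus oxidation state 1 gives a d⁸ configuration. A 4d d⁸ ion has a large crystal-field splitting; square planar leaves the high-energy d_{x²−y²} orbital empty and maximises CFSE. → square planar.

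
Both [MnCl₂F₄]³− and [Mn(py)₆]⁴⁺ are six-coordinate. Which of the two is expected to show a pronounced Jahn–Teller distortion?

[MnCl₂F₄]³−

[MnCl₂F₄]³−: Summing ligand charges against the −3 overall charge gives an oxidation state of +3 for manganese. Group 7 minus oxidation state 3 gives a d⁴ configuration. Chloride and fluoride are weak-field ligands for a first-row metal, so the complex is high-spin. The t₂g³e_g¹ (high-spin) configuration has an unevenly filled e_g set; the Jahn–Teller theorem predicts a tetragonal distortion (typically axial elongation) to lift the degeneracy.
[Mn(py)₆]⁴⁺: Pyridine is neutral; balancing the +4 overall charge requires Mn(IV). Group 7 minus oxidation state 4 gives a d³ configuration. The d³ configuration leaves the e_g set evenly filled (or empty) — no strong Jahn–Teller driving force.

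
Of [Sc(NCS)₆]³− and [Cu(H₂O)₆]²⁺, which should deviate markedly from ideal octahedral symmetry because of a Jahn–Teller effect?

[Cu(H₂O)₆]²⁺

[Sc(NCS)₆]³−: Summing ligand charges against the −3 overall charge gives an oxidation state of +3 for scandium. Sc sits in group 3, so the d-electron count is 3 − 3 = 0. The d⁰ configuration leaves the e_g set evenly filled (or empty) — no strong Jahn–Teller driving force.
[Cu(H₂O)₆]²⁺: Ligand charges: water is neutral. With an overall charge of +2 the copper centre must be in the +2 oxidation state. Cu sits in group 11, so the d-electron count is 11 − 2 = 9. The t₂g⁶e_g³ configuration has an unevenly filled e_g set; the Jahn–Teller theorem predicts a tetragonal distortion (typically axial elongation) to lift the degeneracy.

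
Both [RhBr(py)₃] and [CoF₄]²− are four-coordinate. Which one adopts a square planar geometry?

[RhBr(py)₃]

For [RhBr(py)₃]: Each bromide is −1; pyridine is neutral; balancing the 0 overall charge requires Rh(I). Rhodium is a group-9 element; Rh(I) is therefore d⁸. A 4d d⁸ ion has a large crystal-field splitting; square planar leaves the high-energy d_{x²−y²} orbital empty and maximises CFSE. → square planar.
For [CoF₄]²−: Summing ligand charges against the −2 overall charge gives an oxidation state of +2 for cobalt. Cobalt is a group-9 element; Co(II) is therefore d⁷. For a high-spin 3d d⁷ ion with weak-field ligands the small Δₜ gives little square-planar CFSE advantage, so four ligands adopt the sterically favoured tetrahedral geometry. → tetrahedral.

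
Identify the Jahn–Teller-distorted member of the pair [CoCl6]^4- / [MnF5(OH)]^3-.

[MnF5(OH)]^3-

[CoCl6]^4-: Ligand charges: each chloride is −1. With an overall charge of −4 the cobalt centre must be in the +2 oxidation state. Group 9 minus oxidation state 2 gives a d⁷ configuration. Chloride is a weak-field ligand for a first-row metal, so the complex is high-spin. The d⁷ configuration leaves the e_g set evenly filled (or empty) — no strong Jahn–Teller driving force.
[MnF5(OH)]^3-: Summing ligand charges against the −3 overall charge gives an oxidation state of +3 for manganese. Manganese is a group-7 element; Mn(III) is therefore d⁴. Fluoride and hydroxide are weak-field ligands for a first-row metal, so the complex is high-spin. The t₂g³e_g¹ (high-spin) configuration has an unevenly filled e_g set; the Jahn–Teller theorem predicts a tetragonal distortion (typically axial elongation) to lift the degeneracy.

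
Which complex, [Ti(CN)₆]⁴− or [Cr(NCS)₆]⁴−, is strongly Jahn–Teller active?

[Ti(CN)₆]⁴−: Ligand charges: each cyanide is −1. With an overall charge of −4 the titanium centre must be in the +2 oxidation state. Group 4 minus oxidation state 2 gives a d² configuration. The d² configuration leaves the e_g set evenly filled (or empty) — no strong Jahn–Teller driving force.
[Cr(NCS)₆]⁴−: Ligand charges: each isothiocyanate is −1. With an overall charge of −4 the chromium centre must be in the +2 oxidation state. Cr sits in group 6, so the d-electron count is 6 − 2 = 4. Isothiocyanate is a weak-field ligand for a first-row metal, so the complex is high-spin. The t₂g³e_g¹ (high-spin) configuration has an unevenly filled e_g set; the Jahn–Teller theorem predicts a tetragonal distortion (typically axial elongation) to lift the degeneracy.

[Cr(NCS)₆]⁴−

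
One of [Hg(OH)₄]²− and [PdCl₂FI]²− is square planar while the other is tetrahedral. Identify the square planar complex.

[PdCl₂FI]²−

For [Hg(OH)₄]²−: Ligand charges: each hydroxide is −1. With an overall charge of −2 the mercury centre must be in the +2 oxidation state. Hg sits in group 12, so the d-electron count is 12 − 2 = 10. A d¹⁰ ion has no crystal-field stabilisation preference between square planar and tetrahedral, so four ligands adopt the sterically favoured tetrahedral geometry. → tetrahedral.
For [PdCl₂FI]²−: Ligand charges: each chloride is −1; each fluoride is −1; each iodide is −1. With an overall charge of −2 the palladium centre must be in the +2 oxidation state. Palladium is a group-10 element; Pd(II) is therefore d⁸. A 4d d⁸ ion has a large crystal-field splitting; square planar leaves the high-energy d_{x²−y²} orbital empty and maximises CFSE. → square planar.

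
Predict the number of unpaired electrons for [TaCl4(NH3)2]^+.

Each chloride is −1; ammonia is neutral; balancing the +1 overall charge requires Ta(V).
Tantalum is a group-5 element; Ta(V) is therefore d⁰.
In an octahedral field the d⁰ configuration is t₂g⁰e_g⁰, giving 0 unpaired electrons.

0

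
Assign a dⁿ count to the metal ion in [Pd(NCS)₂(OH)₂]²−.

Summing ligand charges against the −2 overall charge gives an oxidation state of +2 for palladium.
Palladium is a group-10 element; Pd(II) is therefore d⁸.

d8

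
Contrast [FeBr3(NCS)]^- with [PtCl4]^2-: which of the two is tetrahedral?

[FeBr3(NCS)]^-

For [FeBr3(NCS)]^-: Ligand charges: each bromide is −1; each isothiocyanate is −1. With an overall charge of −1 the iron centre must be in the +3 oxidation state. Iron is a group-8 element; Fe(III) is therefore d⁵. A high-spin d⁵ ion has zero CFSE in either geometry, so four ligands adopt the sterically favoured tetrahedral geometry. → tetrahedral.
For [PtCl4]^2-: Each chloride is −1; balancing the −2 overall charge requires Pt(II). Platinum is a group-10 element; Pt(II) is therefore d⁸. A 5d d⁸ ion has a large crystal-field splitting; square planar leaves the high-energy d_{x²−y²} orbital empty and maximises CFSE. → square planar.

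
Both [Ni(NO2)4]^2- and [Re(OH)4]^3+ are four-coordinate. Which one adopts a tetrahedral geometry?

For [Ni(NO2)4]^2-: Ligand charges: each nitro (N-bound nitrite) is −1. With an overall charge of −2 the nickel centre must be in the +2 oxidation state. Nickel is a group-10 element; Ni(II) is therefore d⁸. Nitro (N-bound nitrite) is a strong-field ligand (high in the spectrochemical series). A 3d d⁸ ion with strong-field ligands gains enough CFSE to favour square planar over tetrahedral. → square planar.
For [Re(OH)4]^3+: Summing ligand charges against the +3 overall charge gives an oxidation state of +7 for rhenium. Group 7 minus oxidation state 7 gives a d⁰ configuration. A d⁰ ion has no crystal-field stabilisation preference between square planar and tetrahedral, so four ligands adopt the sterically favoured tetrahedral geometry. → tetrahedral.

[Re(OH)4]^3+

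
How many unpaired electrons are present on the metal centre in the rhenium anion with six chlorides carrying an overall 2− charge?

3

Each chloride is −1; balancing the −2 overall charge requires Re(IV).
Re sits in group 7, so the d-electron count is 7 − 4 = 3.
In an octahedral field the d³ configuration is t₂g³e_g⁰ (only one arrangement possible), giving 3 unpaired electrons.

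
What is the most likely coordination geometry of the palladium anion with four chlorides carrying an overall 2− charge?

square planar

Ligand charges: each chloride is −1. With an overall charge of −2 the palladium centre must be in the +2 oxidation state.
Pd sits in group 10, so the d-electron count is 10 − 2 = 8.
Coordination number: 4.
A 4d d⁸ ion has a large crystal-field splitting; square planar leaves the high-energy d_{x²−y²} orbital empty and maximises CFSE.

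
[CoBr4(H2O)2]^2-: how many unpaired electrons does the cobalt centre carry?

Summing ligand charges against the −2 overall charge gives an oxidation state of +2 for cobalt.
Group 9 minus oxidation state 2 gives a d⁷ configuration.
The spin state decides the count: Bromide is a weak-field ligand for a first-row metal, so the complex is high-spin.
An octahedral high-spin d⁷ ion is t₂g⁵e_g², giving 3 unpaired electrons.

3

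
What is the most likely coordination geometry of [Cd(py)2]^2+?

linear

Ligand charges: pyridine is neutral. With an overall charge of +2 the cadmium centre must be in the +2 oxidation state.
Cd sits in group 12, so the d-electron count is 12 − 2 = 10.
Coordination number: 2.
A d¹⁰ ion with only two ligands adopts a linear arrangement (sp hybridisation; no CFSE preference).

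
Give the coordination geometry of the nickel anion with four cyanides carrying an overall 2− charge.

square planar

Ligand charges: each cyanide is −1. With an overall charge of −2 the nickel centre must be in the +2 oxidation state.
Nickel is a group-10 element; Ni(II) is therefore d⁸.
Coordination number: 4.
Cyanide is a strong-field ligand (high in the spectrochemical series).
A 3d d⁸ ion with strong-field ligands gains enough CFSE to favour square planar over tetrahedral.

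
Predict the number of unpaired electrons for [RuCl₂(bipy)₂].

0

Ligand charges: each chloride is −1; 2,2′-bipyridine is neutral. With an overall charge of 0 the ruthenium centre must be in the +2 oxidation state.
Ru sits in group 8, so the d-electron count is 8 − 2 = 6.
Counting donor atoms: 2×chloride (monodentate) → 2 donors; 2×2,2′-bipyridine (bidentate) → 4 donors. Coordination number = 6.
The spin state decides the count: a 4d ion has a large Δₒ and is invariably low-spin.
An octahedral low-spin d⁶ ion is t₂g⁶e_g⁰, giving 0 unpaired electrons.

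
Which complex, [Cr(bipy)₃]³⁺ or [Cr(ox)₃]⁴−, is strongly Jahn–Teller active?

[Cr(bipy)₃]³⁺: 2,2′-bipyridine is neutral; balancing the +3 overall charge requires Cr(III). Group 6 minus oxidation state 3 gives a d³ configuration. The d³ configuration leaves the e_g set evenly filled (or empty) — no strong Jahn–Teller driving force.
[Cr(ox)₃]⁴−: Summing ligand charges against the −4 overall charge gives an oxidation state of +2 for chromium. Group 6 minus oxidation state 2 gives a d⁴ configuration. Oxalate is a weak-field ligand for a first-row metal, so the complex is high-spin. The t₂g³e_g¹ (high-spin) configuration has an unevenly filled e_g set; the Jahn–Teller theorem predicts a tetragonal distortion (typically axial elongation) to lift the degeneracy.

[Cr(ox)₃]⁴−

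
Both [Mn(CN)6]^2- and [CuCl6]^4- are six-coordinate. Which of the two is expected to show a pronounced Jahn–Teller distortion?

[Mn(CN)6]^2-: Ligand charges: each cyanide is −1. With an overall charge of −2 the manganese centre must be in the +4 oxidation state. Manganese is a group-7 element; Mn(IV) is therefore d³. The d³ configuration leaves the e_g set evenly filled (or empty) — no strong Jahn–Teller driving force.
[CuCl6]^4-: Summing ligand charges against the −4 overall charge gives an oxidation state of +2 for copper. Group 11 minus oxidation state 2 gives a d⁹ configuration. The t₂g⁶e_g³ configuration has an unevenly filled e_g set; the Jahn–Teller theorem predicts a tetragonal distortion (typically axial elongation) to lift the degeneracy.

[CuCl6]^4-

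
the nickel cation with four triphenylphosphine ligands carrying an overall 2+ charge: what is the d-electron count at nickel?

Triphenylphosphine is neutral; balancing the +2 overall charge requires Ni(II).
Group 10 minus oxidation state 2 gives a d⁸ configuration.

d8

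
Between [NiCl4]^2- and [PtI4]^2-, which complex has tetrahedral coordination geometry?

[NiCl4]^2-

For [NiCl4]^2-: Ligand charges: each chloride is −1. With an overall charge of −2 the nickel centre must be in the +2 oxidation state. Nickel is a group-10 element; Ni(II) is therefore d⁸. Chloride is a weak-field ligand. With weak-field ligands the CFSE gain from square planar is small, so a 3d d⁸ ion takes the sterically preferred tetrahedral geometry. → tetrahedral.
For [PtI4]^2-: Summing ligand charges against the −2 overall charge gives an oxidation state of +2 for platinum. Group 10 minus oxidation state 2 gives a d⁸ configuration. A 5d d⁸ ion has a large crystal-field splitting; square planar leaves the high-energy d_{x²−y²} orbital empty and maximises CFSE. → square planar.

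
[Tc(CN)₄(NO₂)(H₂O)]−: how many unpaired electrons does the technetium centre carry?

Summing ligand charges against the −1 overall charge gives an oxidation state of +4 for technetium.
Tc sits in group 7, so the d-electron count is 7 − 4 = 3.
In an octahedral field the d³ configuration is t₂g³e_g⁰ (only one arrangement possible), giving 3 unpaired electrons.

3 unpaired electrons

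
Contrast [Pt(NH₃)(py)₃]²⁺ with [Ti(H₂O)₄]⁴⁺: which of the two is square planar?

[Pt(NH₃)(py)₃]²⁺

For [Pt(NH₃)(py)₃]²⁺: Ligand charges: ammonia is neutral; pyridine is neutral. With an overall charge of +2 the platinum centre must be in the +2 oxidation state. Pt sits in group 10, so the d-electron count is 10 − 2 = 8. A 5d d⁸ ion has a large crystal-field splitting; square planar leaves the high-energy d_{x²−y²} orbital empty and maximises CFSE. → square planar.
For [Ti(H₂O)₄]⁴⁺: Ligand charges: water is neutral. With an overall charge of +4 the titanium centre must be in the +4 oxidation state. Titanium is a group-4 element; Ti(IV) is therefore d⁰. A d⁰ ion has no crystal-field stabilisation preference between square planar and tetrahedral, so four ligands adopt the sterically favoured tetrahedral geometry. → tetrahedral.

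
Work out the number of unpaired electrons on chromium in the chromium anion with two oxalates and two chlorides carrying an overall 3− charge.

Each oxalate is −2; each chloride is −1; balancing the −3 overall charge requires Cr(III).
Group 6 minus oxidation state 3 gives a d³ configuration.
Counting donor atoms: 2×oxalate (bidentate) → 4 donors; 2×chloride (monodentate) → 2 donors. Coordination number = 6.
In an octahedral field the d³ configuration is t₂g³e_g⁰ (only one arrangement possible), giving 3 unpaired electrons.

3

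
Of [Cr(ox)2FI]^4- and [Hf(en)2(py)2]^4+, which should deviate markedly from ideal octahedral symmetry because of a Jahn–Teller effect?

[Cr(ox)2FI]^4-

[Cr(ox)2FI]^4-: Summing ligand charges against the −4 overall charge gives an oxidation state of +2 for chromium. Chromium is a group-6 element; Cr(II) is therefore d⁴. Fluoride, iodide, and oxalate are weak-field ligands for a first-row metal, so the complex is high-spin. The t₂g³e_g¹ (high-spin) configuration has an unevenly filled e_g set; the Jahn–Teller theorem predicts a tetragonal distortion (typically axial elongation) to lift the degeneracy.
[Hf(en)2(py)2]^4+: Ethylenediamine is neutral; pyridine is neutral; balancing the +4 overall charge requires Hf(IV). Hf sits in group 4, so the d-electron count is 4 − 4 = 0. The d⁰ configuration leaves the e_g set evenly filled (or empty) — no strong Jahn–Teller driving force.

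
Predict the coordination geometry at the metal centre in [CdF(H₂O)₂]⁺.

Summing ligand charges against the +1 overall charge gives an oxidation state of +2 for cadmium.
Cadmium is a group-12 element; Cd(II) is therefore d¹⁰.
With 3 monodentate ligands the coordination number is 3.
Three ligands around a d¹⁰ centre minimise repulsion in a trigonal-planar arrangement.

trigonal planar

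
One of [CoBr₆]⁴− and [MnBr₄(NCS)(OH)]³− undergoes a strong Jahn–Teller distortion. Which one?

[MnBr₄(NCS)(OH)]³−

[CoBr₆]⁴−: Each bromide is −1; balancing the −4 overall charge requires Co(II). Cobalt is a group-9 element; Co(II) is therefore d⁷. Bromide is a weak-field ligand for a first-row metal, so the complex is high-spin. The d⁷ configuration leaves the e_g set evenly filled (or empty) — no strong Jahn–Teller driving force.
[MnBr₄(NCS)(OH)]³−: Ligand charges: each bromide is −1; each isothiocyanate is −1; each hydroxide is −1. With an overall charge of −3 the manganese centre must be in the +3 oxidation state. Group 7 minus oxidation state 3 gives a d⁴ configuration. Bromide, hydroxide, and isothiocyanate are weak-field ligands for a first-row metal, so the complex is high-spin. The t₂g³e_g¹ (high-spin) configuration has an unevenly filled e_g set; the Jahn–Teller theorem predicts a tetragonal distortion (typically axial elongation) to lift the degeneracy.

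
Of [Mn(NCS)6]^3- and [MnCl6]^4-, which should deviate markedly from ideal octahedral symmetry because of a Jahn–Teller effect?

[Mn(NCS)6]^3-

[Mn(NCS)6]^3-: Summing ligand charges against the −3 overall charge gives an oxidation state of +3 for manganese. Group 7 minus oxidation state 3 gives a d⁴ configuration. Isothiocyanate is a weak-field ligand for a first-row metal, so the complex is high-spin. The t₂g³e_g¹ (high-spin) configuration has an unevenly filled e_g set; the Jahn–Teller theorem predicts a tetragonal distortion (typically axial elongation) to lift the degeneracy.
[MnCl6]^4-: Each chloride is −1; balancing the −4 overall charge requires Mn(II). Manganese is a group-7 element; Mn(II) is therefore d⁵. Chloride is a weak-field ligand for a first-row metal, so the complex is high-spin. The d⁵ configuration leaves the e_g set evenly filled (or empty) — no strong Jahn–Teller driving force.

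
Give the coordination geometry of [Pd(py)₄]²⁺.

square planar

Summing ligand charges against the +2 overall charge gives an oxidation state of +2 for palladium.
Group 10 minus oxidation state 2 gives a d⁸ configuration.
Coordination number: 4.
A 4d d⁸ ion has a large crystal-field splitting; square planar leaves the high-energy d_{x²−y²} orbital empty and maximises CFSE.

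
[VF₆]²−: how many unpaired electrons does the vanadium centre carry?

Ligand charges: each fluoride is −1. With an overall charge of −2 the vanadium centre must be in the +4 oxidation state.
Group 5 minus oxidation state 4 gives a d¹ configuration.
In an octahedral field the d¹ configuration is t₂g¹e_g⁰ (only one arrangement possible), giving 1 unpaired electron.

1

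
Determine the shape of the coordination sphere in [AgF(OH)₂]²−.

Each fluoride is −1; each hydroxide is −1; balancing the −2 overall charge requires Ag(I).
Ag sits in group 11, so the d-electron count is 11 − 1 = 10.
With 3 monodentate ligands the coordination number is 3.
Three ligands around a d¹⁰ centre minimise repulsion in a trigonal-planar arrangement.

trigonal planar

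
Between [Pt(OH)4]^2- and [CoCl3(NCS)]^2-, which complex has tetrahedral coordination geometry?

For [Pt(OH)4]^2-: Ligand charges: each hydroxide is −1. With an overall charge of −2 the platinum centre must be in the +2 oxidation state. Group 10 minus oxidation state 2 gives a d⁸ configuration. A 5d d⁸ ion has a large crystal-field splitting; square planar leaves the high-energy d_{x²−y²} orbital empty and maximises CFSE. → square planar.
For [CoCl3(NCS)]^2-: Each chloride is −1; each isothiocyanate is −1; balancing the −2 overall charge requires Co(II). Group 9 minus oxidation state 2 gives a d⁷ configuration. For a high-spin 3d d⁷ ion with weak-field ligands the small Δₜ gives little square-planar CFSE advantage, so four ligands adopt the sterically favoured tetrahedral geometry. → tetrahedral.

[CoCl3(NCS)]^2-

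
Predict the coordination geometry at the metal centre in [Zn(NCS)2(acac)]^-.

tetrahedral

Each isothiocyanate is −1; each acetylacetonate is −1; balancing the −1 overall charge requires Zn(II).
Zn sits in group 12, so the d-electron count is 12 − 2 = 10.
Counting donor atoms: 2×isothiocyanate (monodentate) → 2 donors; 1×acetylacetonate (bidentate) → 2 donors. Coordination number = 4.
A d¹⁰ ion has no crystal-field stabilisation preference between square planar and tetrahedral, so four ligands adopt the sterically favoured tetrahedral geometry.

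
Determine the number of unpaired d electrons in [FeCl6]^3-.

Summing ligand charges against the −3 overall charge gives an oxidation state of +3 for iron.
Iron is a group-8 element; Fe(III) is therefore d⁵.
The spin state decides the count: Chloride is a weak-field ligand for a first-row metal, so the complex is high-spin.
An octahedral high-spin d⁵ ion is t₂g³e_g², giving 5 unpaired electrons.

5 unpaired electrons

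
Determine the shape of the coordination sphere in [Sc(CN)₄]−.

tetrahedral

Ligand charges: each cyanide is −1. With an overall charge of −1 the scandium centre must be in the +3 oxidation state.
Sc sits in group 3, so the d-electron count is 3 − 3 = 0.
With 4 monodentate ligands the coordination number is 4.
A d⁰ ion has no crystal-field stabilisation preference between square planar and tetrahedral, so four ligands adopt the sterically favoured tetrahedral geometry.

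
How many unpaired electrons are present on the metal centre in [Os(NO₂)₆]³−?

1 unpaired electron

Each nitro (N-bound nitrite) is −1; balancing the −3 overall charge requires Os(III).
Osmium is a group-8 element; Os(III) is therefore d⁵.
The spin state decides the count: a 5d ion has a large Δₒ and is invariably low-spin.
An octahedral low-spin d⁵ ion is t₂g⁵e_g⁰, giving 1 unpaired electron.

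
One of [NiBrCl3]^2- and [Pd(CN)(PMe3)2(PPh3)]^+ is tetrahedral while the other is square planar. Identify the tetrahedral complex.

[NiBrCl3]^2-

For [NiBrCl3]^2-: Each bromide is −1; each chloride is −1; balancing the −2 overall charge requires Ni(II). Group 10 minus oxidation state 2 gives a d⁸ configuration. Bromide and chloride are weak-field ligands. With weak-field ligands the CFSE gain from square planar is small, so a 3d d⁸ ion takes the sterically preferred tetrahedral geometry. → tetrahedral.
For [Pd(CN)(PMe3)2(PPh3)]^+: Summing ligand charges against the +1 overall charge gives an oxidation state of +2 for palladium. Pd sits in group 10, so the d-electron count is 10 − 2 = 8. A 4d d⁸ ion has a large crystal-field splitting; square planar leaves the high-energy d_{x²−y²} orbital empty and maximises CFSE. → square planar.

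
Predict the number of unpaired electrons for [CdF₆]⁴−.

Ligand charges: each fluoride is −1. With an overall charge of −4 the cadmium centre must be in the +2 oxidation state.
Group 12 minus oxidation state 2 gives a d¹⁰ configuration.
In an octahedral field the d¹⁰ configuration is t₂g⁶e_g⁴, giving 0 unpaired electrons.

0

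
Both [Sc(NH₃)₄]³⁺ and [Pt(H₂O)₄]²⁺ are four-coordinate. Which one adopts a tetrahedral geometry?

For [Sc(NH₃)₄]³⁺: Summing ligand charges against the +3 overall charge gives an oxidation state of +3 for scandium. Group 3 minus oxidation state 3 gives a d⁰ configuration. A d⁰ ion has no crystal-field stabilisation preference between square planar and tetrahedral, so four ligands adopt the sterically favoured tetrahedral geometry. → tetrahedral.
For [Pt(H₂O)₄]²⁺: Summing ligand charges against the +2 overall charge gives an oxidation state of +2 for platinum. Pt sits in group 10, so the d-electron count is 10 − 2 = 8. A 5d d⁸ ion has a large crystal-field splitting; square planar leaves the high-energy d_{x²−y²} orbital empty and maximises CFSE. → square planar.

[Sc(NH₃)₄]³⁺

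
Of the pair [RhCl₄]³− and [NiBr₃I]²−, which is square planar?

For [RhCl₄]³−: Summing ligand charges against the −3 overall charge gives an oxidation state of +1 for rhodium. Group 9 minus oxidation state 1 gives a d⁸ configuration. A 4d d⁸ ion has a large crystal-field splitting; square planar leaves the high-energy d_{x²−y²} orbital empty and maximises CFSE. → square planar.
For [NiBr₃I]²−: Summing ligand charges against the −2 overall charge gives an oxidation state of +2 for nickel. Group 10 minus oxidation state 2 gives a d⁸ configuration. Bromide and iodide are weak-field ligands. With weak-field ligands the CFSE gain from square planar is small, so a 3d d⁸ ion takes the sterically preferred tetrahedral geometry. → tetrahedral.

[RhCl₄]³−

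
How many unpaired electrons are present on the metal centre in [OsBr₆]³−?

1

Summing ligand charges against the −3 overall charge gives an oxidation state of +3 for osmium.
Osmium is a group-8 element; Os(III) is therefore d⁵.
The spin state decides the count: a 5d ion has a large Δₒ and is invariably low-spin.
An octahedral low-spin d⁵ ion is t₂g⁵e_g⁰, giving 1 unpaired electron.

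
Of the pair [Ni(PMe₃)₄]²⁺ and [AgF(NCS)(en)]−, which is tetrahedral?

[AgF(NCS)(en)]−

For [Ni(PMe₃)₄]²⁺: Trimethylphosphine is neutral; balancing the +2 overall charge requires Ni(II). Group 10 minus oxidation state 2 gives a d⁸ configuration. Trimethylphosphine is a strong-field ligand (high in the spectrochemical series). A 3d d⁸ ion with strong-field ligands gains enough CFSE to favour square planar over tetrahedral. → square planar.
For [AgF(NCS)(en)]−: Each fluoride is −1; each isothiocyanate is −1; ethylenediamine is neutral; balancing the −1 overall charge requires Ag(I). Group 11 minus oxidation state 1 gives a d¹⁰ configuration. A d¹⁰ ion has no crystal-field stabilisation preference between square planar and tetrahedral, so four ligands adopt the sterically favoured tetrahedral geometry. → tetrahedral.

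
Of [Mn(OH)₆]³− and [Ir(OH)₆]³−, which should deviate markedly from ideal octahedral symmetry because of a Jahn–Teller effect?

[Mn(OH)₆]³−: Ligand charges: each hydroxide is −1. With an overall charge of −3 the manganese centre must be in the +3 oxidation state. Group 7 minus oxidation state 3 gives a d⁴ configuration. Hydroxide is a weak-field ligand for a first-row metal, so the complex is high-spin. The t₂g³e_g¹ (high-spin) configuration has an unevenly filled e_g set; the Jahn–Teller theorem predicts a tetragonal distortion (typically axial elongation) to lift the degeneracy.
[Ir(OH)₆]³−: Summing ligand charges against the −3 overall charge gives an oxidation state of +3 for iridium. Iridium is a group-9 element; Ir(III) is therefore d⁶. A 5d ion has a large Δₒ and is invariably low-spin. The d⁶ configuration leaves the e_g set evenly filled (or empty) — no strong Jahn–Teller driving force.

[Mn(OH)₆]³−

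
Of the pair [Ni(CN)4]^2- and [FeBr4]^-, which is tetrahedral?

[FeBr4]^-

For [Ni(CN)4]^2-: Each cyanide is −1; balancing the −2 overall charge requires Ni(II). Group 10 minus oxidation state 2 gives a d⁸ configuration. Cyanide is a strong-field ligand (high in the spectrochemical series). A 3d d⁸ ion with strong-field ligands gains enough CFSE to favour square planar over tetrahedral. → square planar.
For [FeBr4]^-: Summing ligand charges against the −1 overall charge gives an oxidation state of +3 for iron. Group 8 minus oxidation state 3 gives a d⁵ configuration. A high-spin d⁵ ion has zero CFSE in either geometry, so four ligands adopt the sterically favoured tetrahedral geometry. → tetrahedral.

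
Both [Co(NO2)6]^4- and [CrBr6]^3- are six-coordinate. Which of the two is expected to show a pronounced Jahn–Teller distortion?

[Co(NO2)6]^4-: Ligand charges: each nitro (N-bound nitrite) is −1. With an overall charge of −4 the cobalt centre must be in the +2 oxidation state. Cobalt is a group-9 element; Co(II) is therefore d⁷. Nitro (N-bound nitrite) is a strong-field ligand (high in the spectrochemical series) for a first-row metal, so the complex is low-spin. The t₂g⁶e_g¹ (low-spin) configuration has an unevenly filled e_g set; the Jahn–Teller theorem predicts a tetragonal distortion (typically axial elongation) to lift the degeneracy.
[CrBr6]^3-: Summing ligand charges against the −3 overall charge gives an oxidation state of +3 for chromium. Chromium is a group-6 element; Cr(III) is therefore d³. The d³ configuration leaves the e_g set evenly filled (or empty) — no strong Jahn–Teller driving force.

[Co(NO2)6]^4-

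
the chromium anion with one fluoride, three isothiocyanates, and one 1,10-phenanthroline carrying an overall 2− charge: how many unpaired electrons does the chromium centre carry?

Each fluoride is −1; each isothiocyanate is −1; 1,10-phenanthroline is neutral; balancing the −2 overall charge requires Cr(II).
Cr sits in group 6, so the d-electron count is 6 − 2 = 4.
Counting donor atoms: 1×fluoride (monodentate) → 1 donor; 3×isothiocyanate (monodentate) → 3 donors; 1×1,10-phenanthroline (bidentate) → 2 donors. Coordination number = 6.
The spin state decides the count: Fluoride and isothiocyanate are weak-field ligands for a first-row metal, so the complex is high-spin.
An octahedral high-spin d⁴ ion is t₂g³e_g¹, giving 4 unpaired electrons.

4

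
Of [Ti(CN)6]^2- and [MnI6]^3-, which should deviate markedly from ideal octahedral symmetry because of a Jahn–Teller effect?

[Ti(CN)6]^2-: Summing ligand charges against the −2 overall charge gives an oxidation state of +4 for titanium. Titanium is a group-4 element; Ti(IV) is therefore d⁰. The d⁰ configuration leaves the e_g set evenly filled (or empty) — no strong Jahn–Teller driving force.
[MnI6]^3-: Summing ligand charges against the −3 overall charge gives an oxidation state of +3 for manganese. Mn sits in group 7, so the d-electron count is 7 − 3 = 4. Iodide is a weak-field ligand for a first-row metal, so the complex is high-spin. The t₂g³e_g¹ (high-spin) configuration has an unevenly filled e_g set; the Jahn–Teller theorem predicts a tetragonal distortion (typically axial elongation) to lift the degeneracy.

[MnI6]^3-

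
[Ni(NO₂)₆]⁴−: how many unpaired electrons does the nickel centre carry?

2 unpaired electrons

Ligand charges: each nitro (N-bound nitrite) is −1. With an overall charge of −4 the nickel centre must be in the +2 oxidation state.
Ni sits in group 10, so the d-electron count is 10 − 2 = 8.
In an octahedral field the d⁸ configuration is t₂g⁶e_g² (only one arrangement possible), giving 2 unpaired electrons.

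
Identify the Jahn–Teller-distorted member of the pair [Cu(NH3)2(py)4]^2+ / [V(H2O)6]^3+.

[Cu(NH3)2(py)4]^2+

[Cu(NH3)2(py)4]^2+: Ligand charges: ammonia is neutral; pyridine is neutral. With an overall charge of +2 the copper centre must be in the +2 oxidation state. Group 11 minus oxidation state 2 gives a d⁹ configuration. The t₂g⁶e_g³ configuration has an unevenly filled e_g set; the Jahn–Teller theorem predicts a tetragonal distortion (typically axial elongation) to lift the degeneracy.
[V(H2O)6]^3+: Water is neutral; balancing the +3 overall charge requires V(III). V sits in group 5, so the d-electron count is 5 − 3 = 2. The d² configuration leaves the e_g set evenly filled (or empty) — no strong Jahn–Teller driving force.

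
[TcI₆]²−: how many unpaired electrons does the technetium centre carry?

3 unpaired electrons

Each iodide is −1; balancing the −2 overall charge requires Tc(IV).
Tc sits in group 7, so the d-electron count is 7 − 4 = 3.
In an octahedral field the d³ configuration is t₂g³e_g⁰ (only one arrangement possible), giving 3 unpaired electrons.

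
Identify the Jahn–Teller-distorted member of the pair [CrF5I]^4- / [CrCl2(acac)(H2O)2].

[CrF5I]^4-: Each fluoride is −1; each iodide is −1; balancing the −4 overall charge requires Cr(II). Cr sits in group 6, so the d-electron count is 6 − 2 = 4. Fluoride and iodide are weak-field ligands for a first-row metal, so the complex is high-spin. The t₂g³e_g¹ (high-spin) configuration has an unevenly filled e_g set; the Jahn–Teller theorem predicts a tetragonal distortion (typically axial elongation) to lift the degeneracy.
[CrCl2(acac)(H2O)2]: Each chloride is −1; each acetylacetonate is −1; water is neutral; balancing the 0 overall charge requires Cr(III). Chromium is a group-6 element; Cr(III) is therefore d³. The d³ configuration leaves the e_g set evenly filled (or empty) — no strong Jahn–Teller driving force.

[CrF5I]^4-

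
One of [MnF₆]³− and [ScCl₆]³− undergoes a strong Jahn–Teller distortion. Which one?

[MnF₆]³−: Summing ligand charges against the −3 overall charge gives an oxidation state of +3 for manganese. Manganese is a group-7 element; Mn(III) is therefore d⁴. Fluoride is a weak-field ligand for a first-row metal, so the complex is high-spin. The t₂g³e_g¹ (high-spin) configuration has an unevenly filled e_g set; the Jahn–Teller theorem predicts a tetragonal distortion (typically axial elongation) to lift the degeneracy.
[ScCl₆]³−: Each chloride is −1; balancing the −3 overall charge requires Sc(III). Scandium is a group-3 element; Sc(III) is therefore d⁰. The d⁰ configuration leaves the e_g set evenly filled (or empty) — no strong Jahn–Teller driving force.

[MnF₆]³−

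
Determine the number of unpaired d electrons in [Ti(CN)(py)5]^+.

2 unpaired electrons

Summing ligand charges against the +1 overall charge gives an oxidation state of +2 for titanium.
Titanium is a group-4 element; Ti(II) is therefore d².
In an octahedral field the d² configuration is t₂g²e_g⁰ (only one arrangement possible), giving 2 unpaired electrons.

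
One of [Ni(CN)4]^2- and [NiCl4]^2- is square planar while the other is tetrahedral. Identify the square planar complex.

[Ni(CN)4]^2-

For [Ni(CN)4]^2-: Ligand charges: each cyanide is −1. With an overall charge of −2 the nickel centre must be in the +2 oxidation state. Nickel is a group-10 element; Ni(II) is therefore d⁸. Cyanide is a strong-field ligand (high in the spectrochemical series). A 3d d⁸ ion with strong-field ligands gains enough CFSE to favour square planar over tetrahedral. → square planar.
For [NiCl4]^2-: Ligand charges: each chloride is −1. With an overall charge of −2 the nickel centre must be in the +2 oxidation state. Ni sits in group 10, so the d-electron count is 10 − 2 = 8. Chloride is a weak-field ligand. With weak-field ligands the CFSE gain from square planar is small, so a 3d d⁸ ion takes the sterically preferred tetrahedral geometry. → tetrahedral.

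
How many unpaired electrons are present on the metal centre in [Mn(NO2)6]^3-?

2

Summing ligand charges against the −3 overall charge gives an oxidation state of +3 for manganese.
Manganese is a group-7 element; Mn(III) is therefore d⁴.
The spin state decides the count: Nitro (N-bound nitrite) is a strong-field ligand (high in the spectrochemical series) for a first-row metal, so the complex is low-spin.
An octahedral low-spin d⁴ ion is t₂g⁴e_g⁰, giving 2 unpaired electrons.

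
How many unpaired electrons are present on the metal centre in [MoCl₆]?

0 unpaired electrons

Each chloride is −1; balancing the 0 overall charge requires Mo(VI).
Molybdenum is a group-6 element; Mo(VI) is therefore d⁰.
In an octahedral field the d⁰ configuration is t₂g⁰e_g⁰, giving 0 unpaired electrons.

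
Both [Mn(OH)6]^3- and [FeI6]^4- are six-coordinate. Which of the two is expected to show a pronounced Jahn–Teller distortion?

[Mn(OH)6]^3-

[Mn(OH)6]^3-: Ligand charges: each hydroxide is −1. With an overall charge of −3 the manganese centre must be in the +3 oxidation state. Mn sits in group 7, so the d-electron count is 7 − 3 = 4. Hydroxide is a weak-field ligand for a first-row metal, so the complex is high-spin. The t₂g³e_g¹ (high-spin) configuration has an unevenly filled e_g set; the Jahn–Teller theorem predicts a tetragonal distortion (typically axial elongation) to lift the degeneracy.
[FeI6]^4-: Summing ligand charges against the −4 overall charge gives an oxidation state of +2 for iron. Iron is a group-8 element; Fe(II) is therefore d⁶. Iodide is a weak-field ligand for a first-row metal, so the complex is high-spin. The d⁶ configuration leaves the e_g set evenly filled (or empty) — no strong Jahn–Teller driving force.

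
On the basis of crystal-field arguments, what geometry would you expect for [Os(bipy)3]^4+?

Ligand charges: 2,2′-bipyridine is neutral. With an overall charge of +4 the osmium centre must be in the +4 oxidation state.
Osmium is a group-8 element; Os(IV) is therefore d⁴.
Counting donor atoms: 3×2,2′-bipyridine (bidentate) → 6 donors. Coordination number = 6.
Six donors around a single metal centre give an octahedral coordination sphere.

octahedral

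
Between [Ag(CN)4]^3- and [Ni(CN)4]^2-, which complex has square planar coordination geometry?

For [Ag(CN)4]^3-: Each cyanide is −1; balancing the −3 overall charge requires Ag(I). Ag sits in group 11, so the d-electron count is 11 − 1 = 10. A d¹⁰ ion has no crystal-field stabilisation preference between square planar and tetrahedral, so four ligands adopt the sterically favoured tetrahedral geometry. → tetrahedral.
For [Ni(CN)4]^2-: Summing ligand charges against the −2 overall charge gives an oxidation state of +2 for nickel. Nickel is a group-10 element; Ni(II) is therefore d⁸. Cyanide is a strong-field ligand (high in the spectrochemical series). A 3d d⁸ ion with strong-field ligands gains enough CFSE to favour square planar over tetrahedral. → square planar.

[Ni(CN)4]^2-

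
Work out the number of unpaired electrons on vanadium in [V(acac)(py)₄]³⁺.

1

Ligand charges: each acetylacetonate is −1; pyridine is neutral. With an overall charge of +3 the vanadium centre must be in the +4 oxidation state.
Vanadium is a group-5 element; V(IV) is therefore d¹.
Counting donor atoms: 1×acetylacetonate (bidentate) → 2 donors; 4×pyridine (monodentate) → 4 donors. Coordination number = 6.
In an octahedral field the d¹ configuration is t₂g¹e_g⁰ (only one arrangement possible), giving 1 unpaired electron.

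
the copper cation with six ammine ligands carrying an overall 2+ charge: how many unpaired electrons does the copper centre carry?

Ammonia is neutral; balancing the +2 overall charge requires Cu(II).
Copper is a group-11 element; Cu(II) is therefore d⁹.
In an octahedral field the d⁹ configuration is t₂g⁶e_g³ (only one arrangement possible), giving 1 unpaired electron.

1 unpaired electron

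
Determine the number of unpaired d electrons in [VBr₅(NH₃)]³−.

Summing ligand charges against the −3 overall charge gives an oxidation state of +2 for vanadium.
Vanadium is a group-5 element; V(II) is therefore d³.
In an octahedral field the d³ configuration is t₂g³e_g⁰ (only one arrangement possible), giving 3 unpaired electrons.

3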